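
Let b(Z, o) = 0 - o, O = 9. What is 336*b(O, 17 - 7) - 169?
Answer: -3529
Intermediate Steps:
b(Z, o) = -o
336*b(O, 17 - 7) - 169 = 336*(-(17 - 7)) - 169 = 336*(-1*10) - 169 = 336*(-10) - 169 = -3360 - 169 = -3529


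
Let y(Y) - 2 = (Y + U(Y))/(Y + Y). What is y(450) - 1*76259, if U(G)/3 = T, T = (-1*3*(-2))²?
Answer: -3812819/50 ≈ -76256.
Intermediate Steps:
T = 36 (T = (-3*(-2))² = 6² = 36)
U(G) = 108 (U(G) = 3*36 = 108)
y(Y) = 2 + (108 + Y)/(2*Y) (y(Y) = 2 + (Y + 108)/(Y + Y) = 2 + (108 + Y)/((2*Y)) = 2 + (108 + Y)*(1/(2*Y)) = 2 + (108 + Y)/(2*Y))
y(450) - 1*76259 = (5/2 + 54/450) - 1*76259 = (5/2 + 54*(1/450)) - 76259 = (5/2 + 3/25) - 76259 = 131/50 - 76259 = -3812819/50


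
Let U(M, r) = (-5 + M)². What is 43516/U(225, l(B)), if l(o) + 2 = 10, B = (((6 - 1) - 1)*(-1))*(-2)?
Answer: 989/1100 ≈ 0.89909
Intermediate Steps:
B = 8 (B = ((5 - 1)*(-1))*(-2) = (4*(-1))*(-2) = -4*(-2) = 8)
l(o) = 8 (l(o) = -2 + 10 = 8)
43516/U(225, l(B)) = 43516/((-5 + 225)²) = 43516/(220²) = 43516/48400 = 43516*(1/48400) = 989/1100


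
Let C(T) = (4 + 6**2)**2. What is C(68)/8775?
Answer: 64/351 ≈ 0.18234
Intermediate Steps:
C(T) = 1600 (C(T) = (4 + 36)**2 = 40**2 = 1600)
C(68)/8775 = 1600/8775 = 1600*(1/8775) = 64/351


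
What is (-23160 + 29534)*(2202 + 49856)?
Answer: 331817692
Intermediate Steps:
(-23160 + 29534)*(2202 + 49856) = 6374*52058 = 331817692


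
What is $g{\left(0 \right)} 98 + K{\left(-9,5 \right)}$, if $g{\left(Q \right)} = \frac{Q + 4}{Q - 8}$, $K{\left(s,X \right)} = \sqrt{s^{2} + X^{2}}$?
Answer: $-49 + \sqrt{106} \approx -38.704$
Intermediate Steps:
$K{\left(s,X \right)} = \sqrt{X^{2} + s^{2}}$
$g{\left(Q \right)} = \frac{4 + Q}{-8 + Q}$
$g{\left(0 \right)} 98 + K{\left(-9,5 \right)} = \frac{4 + 0}{-8 + 0} \cdot 98 + \sqrt{5^{2} + \left(-9\right)^{2}} = \frac{1}{-8} \cdot 4 \cdot 98 + \sqrt{25 + 81} = \left(- \frac{1}{8}\right) 4 \cdot 98 + \sqrt{106} = \left(- \frac{1}{2}\right) 98 + \sqrt{106} = -49 + \sqrt{106}$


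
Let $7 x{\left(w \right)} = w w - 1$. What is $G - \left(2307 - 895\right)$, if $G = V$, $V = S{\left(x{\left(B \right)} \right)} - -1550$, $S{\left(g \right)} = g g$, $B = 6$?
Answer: $163$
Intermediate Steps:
$x{\left(w \right)} = - \frac{1}{7} + \frac{w^{2}}{7}$ ($x{\left(w \right)} = \frac{w w - 1}{7} = \frac{w^{2} - 1}{7} = \frac{-1 + w^{2}}{7} = - \frac{1}{7} + \frac{w^{2}}{7}$)
$S{\left(g \right)} = g^{2}$
$V = 1575$ ($V = \left(- \frac{1}{7} + \frac{6^{2}}{7}\right)^{2} - -1550 = \left(- \frac{1}{7} + \frac{1}{7} \cdot 36\right)^{2} + 1550 = \left(- \frac{1}{7} + \frac{36}{7}\right)^{2} + 1550 = 5^{2} + 1550 = 25 + 1550 = 1575$)
$G = 1575$
$G - \left(2307 - 895\right) = 1575 - \left(2307 - 895\right) = 1575 - 1412 = 163$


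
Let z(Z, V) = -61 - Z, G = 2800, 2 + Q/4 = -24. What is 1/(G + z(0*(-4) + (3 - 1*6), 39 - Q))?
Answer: 1/2742 ≈ 0.00036470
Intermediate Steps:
Q = -104 (Q = -8 + 4*(-24) = -8 - 96 = -104)
1/(G + z(0*(-4) + (3 - 1*6), 39 - Q)) = 1/(2800 + (-61 - (0*(-4) + (3 - 1*6)))) = 1/(2800 + (-61 - (0 + (3 - 6)))) = 1/(2800 + (-61 - (0 - 3))) = 1/(2800 + (-61 - 1*(-3))) = 1/(2800 + (-61 + 3)) = 1/(2800 - 58) = 1/2742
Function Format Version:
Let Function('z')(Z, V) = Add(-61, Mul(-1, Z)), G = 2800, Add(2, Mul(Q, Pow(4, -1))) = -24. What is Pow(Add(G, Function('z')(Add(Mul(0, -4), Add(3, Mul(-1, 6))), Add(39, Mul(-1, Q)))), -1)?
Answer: Rational(1, 2742) ≈ 0.00036470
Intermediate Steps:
Q = -104 (Q = Add(-8, Mul(4, -24)) = Add(-8, -96) = -104)
Pow(Add(G, Function('z')(Add(Mul(0, -4), Add(3, Mul(-1, 6))), Add(39, Mul(-1, Q)))), -1) = Pow(Add(2800, Add(-61, Mul(-1, Add(Mul(0, -4), Add(3, Mul(-1, 6)))))), -1) = Pow(Add(2800, Add(-61, Mul(-1, Add(0, Add(3, -6))))), -1) = Pow(Add(2800, Add(-61, Mul(-1, Add(0, -3)))), -1) = Pow(Add(2800, Add(-61, Mul(-1, -3))), -1) = Pow(Add(2800, Add(-61, 3)), -1) = Pow(Add(2800, -58), -1) = Pow(2742, -1) = Rational(1, 2742)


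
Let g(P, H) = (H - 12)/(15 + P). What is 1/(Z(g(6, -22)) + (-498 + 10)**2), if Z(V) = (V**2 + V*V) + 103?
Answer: 441/105069239 ≈ 4.1972e-6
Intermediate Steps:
g(P, H) = (-12 + H)/(15 + P)
Z(V) = 103 + 2*V**2 (Z(V) = (V**2 + V**2) + 103 = 2*V**2 + 103 = 103 + 2*V**2)
1/(Z(g(6, -22)) + (-498 + 10)**2) = 1/((103 + 2*((-12 - 22)/(15 + 6))**2) + (-498 + 10)**2) = 1/((103 + 2*(-34/21)**2) + (-488)**2) = 1/((103 + 2*((1/21)*(-34))**2) + 238144) = 1/((103 + 2*(-34/21)**2) + 238144) = 1/((103 + 2*(1156/441)) + 238144) = 1/((103 + 2312/441) + 238144) = 1/(47735/441 + 238144) = 1/(105069239/441) = 441/105069239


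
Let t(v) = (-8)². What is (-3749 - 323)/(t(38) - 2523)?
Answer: 4072/2459 ≈ 1.6560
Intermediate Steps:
t(v) = 64
(-3749 - 323)/(t(38) - 2523) = (-3749 - 323)/(64 - 2523) = -4072/(-2459) = -4072*(-1/2459) = 4072/2459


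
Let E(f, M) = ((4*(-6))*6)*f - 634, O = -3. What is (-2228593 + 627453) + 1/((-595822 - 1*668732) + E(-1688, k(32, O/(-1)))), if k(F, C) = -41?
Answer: -1636550812241/1022116 ≈ -1.6011e+6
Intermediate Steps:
E(f, M) = -634 - 144*f (E(f, M) = (-24*6)*f - 634 = -144*f - 634 = -634 - 144*f)
(-2228593 + 627453) + 1/((-595822 - 1*668732) + E(-1688, k(32, O/(-1)))) = (-2228593 + 627453) + 1/((-595822 - 1*668732) + (-634 - 144*(-1688))) = -1601140 + 1/((-595822 - 668732) + (-634 + 243072)) = -1601140 + 1/(-1264554 + 242438) = -1601140 + 1/(-1022116) = -1601140 - 1/1022116 = -1636550812241/1022116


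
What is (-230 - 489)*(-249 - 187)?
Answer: 313484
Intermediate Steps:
(-230 - 489)*(-249 - 187) = -719*(-436) = 313484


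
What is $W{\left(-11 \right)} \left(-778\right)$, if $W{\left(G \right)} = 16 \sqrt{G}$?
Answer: $- 12448 i \sqrt{11} \approx - 41285.0 i$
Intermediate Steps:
$W{\left(-11 \right)} \left(-778\right) = 16 \sqrt{-11} \left(-778\right) = 16 i \sqrt{11} \left(-778\right) = - 12448 i \sqrt{11}$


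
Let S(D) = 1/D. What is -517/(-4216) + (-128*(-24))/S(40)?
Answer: 518062597/4216 ≈ 1.2288e+5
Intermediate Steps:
-517/(-4216) + (-128*(-24))/S(40) = -517/(-4216) + (-128*(-24))/(1/40) = -517*(-1/4216) + 3072/(1/40) = 517/4216 + 3072*40 = 517/4216 + 122880 = 518062597/4216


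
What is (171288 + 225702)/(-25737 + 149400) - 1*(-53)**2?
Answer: -115657459/41221 ≈ -2805.8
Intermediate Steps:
(171288 + 225702)/(-25737 + 149400) - 1*(-53)**2 = 396990/123663 - 1*2809 = 396990*(1/123663) - 2809 = 132330/41221 - 2809 = -115657459/41221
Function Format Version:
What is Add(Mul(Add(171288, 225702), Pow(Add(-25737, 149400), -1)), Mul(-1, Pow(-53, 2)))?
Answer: Rational(-115657459, 41221) ≈ -2805.8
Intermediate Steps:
Add(Mul(Add(171288, 225702), Pow(Add(-25737, 149400), -1)), Mul(-1, Pow(-53, 2))) = Add(Mul(396990, Pow(123663, -1)), Mul(-1, 2809)) = Add(Mul(396990, Rational(1, 123663)), -2809) = Add(Rational(132330, 41221), -2809) = Rational(-115657459, 41221)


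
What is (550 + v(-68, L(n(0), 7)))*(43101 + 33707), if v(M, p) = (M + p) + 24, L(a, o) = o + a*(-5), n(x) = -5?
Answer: 41322704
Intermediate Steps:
L(a, o) = o - 5*a
v(M, p) = 24 + M + p
(550 + v(-68, L(n(0), 7)))*(43101 + 33707) = (550 + (24 - 68 + (7 - 5*(-5))))*(43101 + 33707) = (550 + (24 - 68 + (7 + 25)))*76808 = (550 + (24 - 68 + 32))*76808 = (550 - 12)*76808 = 538*76808 = 41322704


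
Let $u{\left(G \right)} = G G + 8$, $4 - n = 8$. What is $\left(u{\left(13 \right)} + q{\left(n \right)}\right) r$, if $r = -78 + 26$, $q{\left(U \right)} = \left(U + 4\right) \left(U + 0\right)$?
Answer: $-9204$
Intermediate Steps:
$n = -4$ ($n = 4 - 8 = -4$)
$q{\left(U \right)} = U \left(4 + U\right)$ ($q{\left(U \right)} = \left(4 + U\right) U = U \left(4 + U\right)$)
$r = -52$
$u{\left(G \right)} = 8 + G^{2}$ ($u{\left(G \right)} = G^{2} + 8 = 8 + G^{2}$)
$\left(u{\left(13 \right)} + q{\left(n \right)}\right) r = \left(\left(8 + 13^{2}\right) - 4 \left(4 - 4\right)\right) \left(-52\right) = \left(\left(8 + 169\right) - 0\right) \left(-52\right) = \left(177 + 0\right) \left(-52\right) = 177 \left(-52\right) = -9204$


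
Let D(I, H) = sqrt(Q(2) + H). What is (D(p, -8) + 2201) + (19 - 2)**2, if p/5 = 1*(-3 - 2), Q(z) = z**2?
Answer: 2490 + 2*I ≈ 2490.0 + 2.0*I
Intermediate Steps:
p = -25 (p = 5*(1*(-3 - 2)) = 5*(1*(-5)) = 5*(-5) = -25)
D(I, H) = sqrt(4 + H) (D(I, H) = sqrt(2**2 + H) = sqrt(4 + H))
(D(p, -8) + 2201) + (19 - 2)**2 = (sqrt(4 - 8) + 2201) + (19 - 2)**2 = (sqrt(-4) + 2201) + 17**2 = (2*I + 2201) + 289 = (2201 + 2*I) + 289 = 2490 + 2*I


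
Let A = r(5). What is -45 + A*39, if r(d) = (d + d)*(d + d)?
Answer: 3855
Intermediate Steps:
r(d) = 4*d² (r(d) = (2*d)*(2*d) = 4*d²)
A = 100 (A = 4*5² = 4*25 = 100)
-45 + A*39 = -45 + 100*39 = -45 + 3900 = 3855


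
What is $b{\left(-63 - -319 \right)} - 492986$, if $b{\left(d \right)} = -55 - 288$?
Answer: $-493329$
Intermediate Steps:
$b{\left(d \right)} = -343$ ($b{\left(d \right)} = -55 - 288 = -343$)
$b{\left(-63 - -319 \right)} - 492986 = -343 - 492986 = -493329$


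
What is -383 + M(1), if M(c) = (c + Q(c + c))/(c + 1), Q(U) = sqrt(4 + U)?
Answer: -765/2 + sqrt(6)/2 ≈ -381.28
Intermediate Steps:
M(c) = (c + sqrt(4 + 2*c))/(1 + c) (M(c) = (c + sqrt(4 + (c + c)))/(c + 1) = (c + sqrt(4 + 2*c))/(1 + c))
-383 + M(1) = -383 + (1 + sqrt(4 + 2*1))/(1 + 1) = -383 + (1 + sqrt(4 + 2))/2 = -383 + (1 + sqrt(6))/2 = -383 + (1/2 + sqrt(6)/2) = -765/2 + sqrt(6)/2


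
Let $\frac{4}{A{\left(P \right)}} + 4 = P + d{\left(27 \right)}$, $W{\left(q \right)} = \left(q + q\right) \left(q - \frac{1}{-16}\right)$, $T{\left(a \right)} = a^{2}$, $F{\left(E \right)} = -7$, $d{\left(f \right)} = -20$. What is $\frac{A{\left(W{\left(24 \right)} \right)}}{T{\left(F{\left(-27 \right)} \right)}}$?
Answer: $\frac{4}{55419} \approx 7.2177 \cdot 10^{-5}$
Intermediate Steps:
$W{\left(q \right)} = 2 q \left(\frac{1}{16} + q\right)$ ($W{\left(q \right)} = 2 q \left(q - - \frac{1}{16}\right) = 2 q \left(q + \frac{1}{16}\right) = 2 q \left(\frac{1}{16} + q\right)$)
$A{\left(P \right)} = \frac{4}{-24 + P}$ ($A{\left(P \right)} = \frac{4}{-4 + \left(P - 20\right)} = \frac{4}{-4 + \left(-20 + P\right)} = \frac{4}{-24 + P}$)
$\frac{A{\left(W{\left(24 \right)} \right)}}{T{\left(F{\left(-27 \right)} \right)}} = \frac{4 \frac{1}{-24 + \frac{1}{8} \cdot 24 \left(1 + 16 \cdot 24\right)}}{\left(-7\right)^{2}} = \frac{4 \frac{1}{-24 + \frac{1}{8} \cdot 24 \left(1 + 384\right)}}{49} = \frac{4}{-24 + \frac{1}{8} \cdot 24 \cdot 385} \cdot \frac{1}{49} = \frac{4}{-24 + 1155} \cdot \frac{1}{49} = \frac{4}{1131} \cdot \frac{1}{49} = \frac{4}{55419}$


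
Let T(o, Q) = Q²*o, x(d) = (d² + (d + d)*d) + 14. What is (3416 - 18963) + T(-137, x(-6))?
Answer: -2054655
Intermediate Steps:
x(d) = 14 + 3*d² (x(d) = (d² + (2*d)*d) + 14 = (d² + 2*d²) + 14 = 3*d² + 14 = 14 + 3*d²)
T(o, Q) = o*Q²
(3416 - 18963) + T(-137, x(-6)) = (3416 - 18963) - 137*(14 + 3*(-6)²)² = -15547 - 137*(14 + 3*36)² = -15547 - 137*(14 + 108)² = -15547 - 137*122² = -15547 - 137*14884 = -15547 - 2039108 = -2054655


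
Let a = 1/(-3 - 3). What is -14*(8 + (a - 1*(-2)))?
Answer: -413/3 ≈ -137.67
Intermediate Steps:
a = -⅙ (a = 1/(-6) = -⅙ ≈ -0.16667)
-14*(8 + (a - 1*(-2))) = -14*(8 + (-⅙ - 1*(-2))) = -14*(8 + (-⅙ + 2)) = -14*(8 + 11/6) = -14*59/6 = -413/3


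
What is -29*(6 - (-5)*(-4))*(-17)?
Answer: -6902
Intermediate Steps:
-29*(6 - (-5)*(-4))*(-17) = -29*(6 - 1*20)*(-17) = -29*(6 - 20)*(-17) = -29*(-14)*(-17) = 406*(-17) = -6902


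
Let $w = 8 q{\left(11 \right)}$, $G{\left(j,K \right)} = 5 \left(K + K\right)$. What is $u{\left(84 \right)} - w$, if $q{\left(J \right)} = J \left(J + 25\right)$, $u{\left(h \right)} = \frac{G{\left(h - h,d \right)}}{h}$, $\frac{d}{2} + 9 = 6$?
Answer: $- \frac{22181}{7} \approx -3168.7$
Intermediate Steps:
$d = -6$ ($d = -18 + 2 \cdot 6 = -18 + 12 = -6$)
$G{\left(j,K \right)} = 10 K$ ($G{\left(j,K \right)} = 5 \cdot 2 K = 10 K$)
$u{\left(h \right)} = - \frac{60}{h}$ ($u{\left(h \right)} = \frac{10 \left(-6\right)}{h} = - \frac{60}{h}$)
$q{\left(J \right)} = J \left(25 + J\right)$
$w = 3168$ ($w = 8 \cdot 11 \left(25 + 11\right) = 8 \cdot 11 \cdot 36 = 8 \cdot 396 = 3168$)
$u{\left(84 \right)} - w = - \frac{60}{84} - 3168 = \left(-60\right) \frac{1}{84} - 3168 = - \frac{5}{7} - 3168 = - \frac{22181}{7}$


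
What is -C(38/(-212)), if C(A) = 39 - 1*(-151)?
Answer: -190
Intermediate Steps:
C(A) = 190 (C(A) = 39 + 151 = 190)
-C(38/(-212)) = -1*190 = -190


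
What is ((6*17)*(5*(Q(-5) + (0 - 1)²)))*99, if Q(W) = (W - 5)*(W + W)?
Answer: 5099490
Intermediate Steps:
Q(W) = 2*W*(-5 + W) (Q(W) = (-5 + W)*(2*W) = 2*W*(-5 + W))
((6*17)*(5*(Q(-5) + (0 - 1)²)))*99 = ((6*17)*(5*(2*(-5)*(-5 - 5) + (0 - 1)²)))*99 = (102*(5*(2*(-5)*(-10) + (-1)²)))*99 = (102*(5*(100 + 1)))*99 = (102*(5*101))*99 = (102*505)*99 = 51510*99 = 5099490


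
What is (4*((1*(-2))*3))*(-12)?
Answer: 288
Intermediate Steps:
(4*((1*(-2))*3))*(-12) = (4*(-2*3))*(-12) = (4*(-6))*(-12) = -24*(-12) = 288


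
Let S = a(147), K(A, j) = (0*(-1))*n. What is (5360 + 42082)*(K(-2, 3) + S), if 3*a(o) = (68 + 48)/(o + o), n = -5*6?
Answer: 917212/147 ≈ 6239.5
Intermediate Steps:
n = -30
a(o) = 58/(3*o) (a(o) = ((68 + 48)/(o + o))/3 = (116/((2*o)))/3 = (116*(1/(2*o)))/3 = (58/o)/3 = 58/(3*o))
K(A, j) = 0 (K(A, j) = (0*(-1))*(-30) = 0*(-30) = 0)
S = 58/441 (S = (58/3)/147 = (58/3)*(1/147) = 58/441 ≈ 0.13152)
(5360 + 42082)*(K(-2, 3) + S) = (5360 + 42082)*(0 + 58/441) = 47442*(58/441) = 917212/147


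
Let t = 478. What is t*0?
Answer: 0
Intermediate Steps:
t*0 = 478*0 = 0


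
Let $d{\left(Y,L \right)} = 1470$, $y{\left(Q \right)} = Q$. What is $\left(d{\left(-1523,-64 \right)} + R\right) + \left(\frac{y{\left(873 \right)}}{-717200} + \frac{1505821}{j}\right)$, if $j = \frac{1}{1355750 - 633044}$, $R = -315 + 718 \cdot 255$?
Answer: $\frac{780504415270680327}{717200} \approx 1.0883 \cdot 10^{12}$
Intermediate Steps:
$R = 182775$ ($R = -315 + 183090 = 182775$)
$j = \frac{1}{722706} \approx 1.3837 \cdot 10^{-6}$
$\left(d{\left(-1523,-64 \right)} + R\right) + \left(\frac{y{\left(873 \right)}}{-717200} + \frac{1505821}{j}\right) = \left(1470 + 182775\right) + \left(\frac{873}{-717200} + 1505821 \frac{1}{\frac{1}{722706}}\right) = 184245 + \left(873 \left(- \frac{1}{717200}\right) + 1505821 \cdot 722706\right) = 184245 + \left(- \frac{873}{717200} + 1088265871626\right) = 184245 + \frac{780504283130166327}{717200} = \frac{780504415270680327}{717200}$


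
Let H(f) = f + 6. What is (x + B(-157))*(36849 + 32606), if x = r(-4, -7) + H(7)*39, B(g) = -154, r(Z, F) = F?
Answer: 24031430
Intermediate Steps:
H(f) = 6 + f
x = 500 (x = -7 + (6 + 7)*39 = -7 + 13*39 = -7 + 507 = 500)
(x + B(-157))*(36849 + 32606) = (500 - 154)*(36849 + 32606) = 346*69455 = 24031430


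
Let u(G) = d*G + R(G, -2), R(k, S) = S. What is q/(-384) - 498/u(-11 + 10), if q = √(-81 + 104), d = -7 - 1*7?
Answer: -83/2 - √23/384 ≈ -41.513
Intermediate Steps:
d = -14 (d = -7 - 7 = -14)
q = √23 ≈ 4.7958
u(G) = -2 - 14*G (u(G) = -14*G - 2 = -2 - 14*G)
q/(-384) - 498/u(-11 + 10) = √23/(-384) - 498/(-2 - 14*(-11 + 10)) = √23*(-1/384) - 498/(-2 - 14*(-1)) = -√23/384 - 498/(-2 + 14) = -√23/384 - 498/12 = -√23/384 - 498*1/12 = -√23/384 - 83/2 = -83/2 - √23/384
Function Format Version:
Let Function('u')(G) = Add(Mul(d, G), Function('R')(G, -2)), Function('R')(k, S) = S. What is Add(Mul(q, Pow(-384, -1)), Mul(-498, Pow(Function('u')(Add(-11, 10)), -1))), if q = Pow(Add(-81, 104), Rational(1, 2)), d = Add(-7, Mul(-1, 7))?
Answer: Add(Rational(-83, 2), Mul(Rational(-1, 384), Pow(23, Rational(1, 2)))) ≈ -41.513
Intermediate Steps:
d = -14 (d = Add(-7, -7) = -14)
q = Pow(23, Rational(1, 2)) ≈ 4.7958
Function('u')(G) = Add(-2, Mul(-14, G)) (Function('u')(G) = Add(Mul(-14, G), -2) = Add(-2, Mul(-14, G)))
Add(Mul(q, Pow(-384, -1)), Mul(-498, Pow(Function('u')(Add(-11, 10)), -1))) = Add(Mul(Pow(23, Rational(1, 2)), Pow(-384, -1)), Mul(-498, Pow(Add(-2, Mul(-14, Add(-11, 10))), -1))) = Add(Mul(Pow(23, Rational(1, 2)), Rational(-1, 384)), Mul(-498, Pow(Add(-2, Mul(-14, -1)), -1))) = Add(Mul(Rational(-1, 384), Pow(23, Rational(1, 2))), Mul(-498, Pow(Add(-2, 14), -1))) = Add(Mul(Rational(-1, 384), Pow(23, Rational(1, 2))), Mul(-498, Pow(12, -1))) = Add(Mul(Rational(-1, 384), Pow(23, Rational(1, 2))), Mul(-498, Rational(1, 12))) = Add(Mul(Rational(-1, 384), Pow(23, Rational(1, 2))), Rational(-83, 2)) = Add(Rational(-83, 2), Mul(Rational(-1, 384), Pow(23, Rational(1, 2))))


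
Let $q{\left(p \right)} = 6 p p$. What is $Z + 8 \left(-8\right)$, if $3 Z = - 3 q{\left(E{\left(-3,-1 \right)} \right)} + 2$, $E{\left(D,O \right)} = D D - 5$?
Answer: $- \frac{478}{3} \approx -159.33$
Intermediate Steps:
$E{\left(D,O \right)} = -5 + D^{2}$ ($E{\left(D,O \right)} = D^{2} - 5 = -5 + D^{2}$)
$q{\left(p \right)} = 6 p^{2}$
$Z = - \frac{286}{3}$ ($Z = \frac{- 3 \cdot 6 \left(-5 + \left(-3\right)^{2}\right)^{2} + 2}{3} = \frac{- 3 \cdot 6 \left(-5 + 9\right)^{2} + 2}{3} = \frac{- 3 \cdot 6 \cdot 4^{2} + 2}{3} = \frac{- 3 \cdot 6 \cdot 16 + 2}{3} = \frac{\left(-3\right) 96 + 2}{3} = \frac{-288 + 2}{3} = \frac{1}{3} \left(-286\right) = - \frac{286}{3} \approx -95.333$)
$Z + 8 \left(-8\right) = - \frac{286}{3} + 8 \left(-8\right) = - \frac{286}{3} - 64 = - \frac{478}{3}$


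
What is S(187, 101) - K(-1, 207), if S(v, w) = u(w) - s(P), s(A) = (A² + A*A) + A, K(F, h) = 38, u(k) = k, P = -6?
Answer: -3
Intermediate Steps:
s(A) = A + 2*A² (s(A) = (A² + A²) + A = 2*A² + A = A + 2*A²)
S(v, w) = -66 + w (S(v, w) = w - (-6)*(1 + 2*(-6)) = w - (-6)*(1 - 12) = w - (-6)*(-11) = w - 1*66 = w - 66 = -66 + w)
S(187, 101) - K(-1, 207) = (-66 + 101) - 1*38 = 35 - 38 = -3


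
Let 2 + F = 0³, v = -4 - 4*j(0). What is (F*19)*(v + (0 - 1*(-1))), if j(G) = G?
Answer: 114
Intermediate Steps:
v = -4 (v = -4 - 4*0 = -4 + 0 = -4)
F = -2 (F = -2 + 0³ = -2 + 0 = -2)
(F*19)*(v + (0 - 1*(-1))) = (-2*19)*(-4 + (0 - 1*(-1))) = -38*(-4 + (0 + 1)) = -38*(-4 + 1) = -38*(-3) = 114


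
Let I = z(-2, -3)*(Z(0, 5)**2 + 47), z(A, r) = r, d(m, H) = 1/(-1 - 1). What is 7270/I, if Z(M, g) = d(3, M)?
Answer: -29080/567 ≈ -51.287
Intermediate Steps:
d(m, H) = -1/2 (d(m, H) = 1/(-2) = -1/2)
Z(M, g) = -1/2
I = -567/4 (I = -3*((-1/2)**2 + 47) = -3*(1/4 + 47) = -3*189/4 = -567/4 ≈ -141.75)
7270/I = 7270/(-567/4) = 7270*(-4/567) = -29080/567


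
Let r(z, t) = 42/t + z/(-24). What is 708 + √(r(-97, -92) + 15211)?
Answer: 708 + √1158986238/276 ≈ 831.35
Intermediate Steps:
r(z, t) = 42/t - z/24 (r(z, t) = 42/t + z*(-1/24) = 42/t - z/24)
708 + √(r(-97, -92) + 15211) = 708 + √((42/(-92) - 1/24*(-97)) + 15211) = 708 + √((42*(-1/92) + 97/24) + 15211) = 708 + √((-21/46 + 97/24) + 15211) = 708 + √(1979/552 + 15211) = 708 + √(8398451/552) = 708 + √1158986238/276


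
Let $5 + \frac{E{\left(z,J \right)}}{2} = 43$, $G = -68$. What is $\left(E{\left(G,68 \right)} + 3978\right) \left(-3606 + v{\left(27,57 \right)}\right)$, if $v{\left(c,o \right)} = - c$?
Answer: $-14728182$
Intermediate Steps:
$E{\left(z,J \right)} = 76$ ($E{\left(z,J \right)} = -10 + 2 \cdot 43 = -10 + 86 = 76$)
$\left(E{\left(G,68 \right)} + 3978\right) \left(-3606 + v{\left(27,57 \right)}\right) = \left(76 + 3978\right) \left(-3606 - 27\right) = 4054 \left(-3606 - 27\right) = 4054 \left(-3633\right) = -14728182$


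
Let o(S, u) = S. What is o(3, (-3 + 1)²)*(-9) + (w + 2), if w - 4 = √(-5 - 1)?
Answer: -21 + I*√6 ≈ -21.0 + 2.4495*I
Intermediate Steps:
w = 4 + I*√6 (w = 4 + √(-5 - 1) = 4 + √(-6) = 4 + I*√6 ≈ 4.0 + 2.4495*I)
o(3, (-3 + 1)²)*(-9) + (w + 2) = 3*(-9) + ((4 + I*√6) + 2) = -27 + (6 + I*√6) = -21 + I*√6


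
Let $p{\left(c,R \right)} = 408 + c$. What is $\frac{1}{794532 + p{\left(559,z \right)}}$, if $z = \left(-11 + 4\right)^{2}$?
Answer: $\frac{1}{795499} \approx 1.2571 \cdot 10^{-6}$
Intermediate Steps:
$z = 49$ ($z = \left(-7\right)^{2} = 49$)
$\frac{1}{794532 + p{\left(559,z \right)}} = \frac{1}{794532 + \left(408 + 559\right)} = \frac{1}{794532 + 967} = \frac{1}{795499}$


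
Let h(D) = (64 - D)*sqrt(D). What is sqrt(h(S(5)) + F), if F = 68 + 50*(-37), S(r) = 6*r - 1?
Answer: sqrt(-1782 + 35*sqrt(29)) ≈ 39.919*I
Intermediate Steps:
S(r) = -1 + 6*r
h(D) = sqrt(D)*(64 - D)
F = -1782 (F = 68 - 1850 = -1782)
sqrt(h(S(5)) + F) = sqrt(sqrt(-1 + 6*5)*(64 - (-1 + 6*5)) - 1782) = sqrt(sqrt(-1 + 30)*(64 - (-1 + 30)) - 1782) = sqrt(sqrt(29)*(64 - 1*29) - 1782) = sqrt(sqrt(29)*(64 - 29) - 1782) = sqrt(sqrt(29)*35 - 1782) = sqrt(35*sqrt(29) - 1782) = sqrt(-1782 + 35*sqrt(29))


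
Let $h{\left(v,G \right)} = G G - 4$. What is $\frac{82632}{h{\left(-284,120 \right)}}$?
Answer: $\frac{20658}{3599} \approx 5.7399$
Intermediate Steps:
$h{\left(v,G \right)} = -4 + G^{2}$ ($h{\left(v,G \right)} = G^{2} - 4 = -4 + G^{2}$)
$\frac{82632}{h{\left(-284,120 \right)}} = \frac{82632}{-4 + 120^{2}} = \frac{82632}{-4 + 14400} = \frac{82632}{14396} = 82632 \cdot \frac{1}{14396} = \frac{20658}{3599}$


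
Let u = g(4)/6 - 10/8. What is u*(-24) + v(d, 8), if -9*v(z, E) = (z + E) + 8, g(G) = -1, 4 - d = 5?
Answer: 97/3 ≈ 32.333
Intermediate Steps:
d = -1 (d = 4 - 1*5 = 4 - 5 = -1)
v(z, E) = -8/9 - E/9 - z/9 (v(z, E) = -((z + E) + 8)/9 = -((E + z) + 8)/9 = -(8 + E + z)/9 = -8/9 - E/9 - z/9)
u = -17/12 (u = -1/6 - 10/8 = -1*1/6 - 10*1/8 = -1/6 - 5/4 = -17/12 ≈ -1.4167)
u*(-24) + v(d, 8) = -17/12*(-24) + (-8/9 - 1/9*8 - 1/9*(-1)) = 34 + (-8/9 - 8/9 + 1/9) = 34 - 5/3 = 97/3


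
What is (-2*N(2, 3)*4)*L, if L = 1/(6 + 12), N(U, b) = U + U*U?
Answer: -8/3 ≈ -2.6667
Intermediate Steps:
N(U, b) = U + U**2
L = 1/18 ≈ 0.055556
(-2*N(2, 3)*4)*L = -2*2*(1 + 2)*4*(1/18) = -2*2*3*4*(1/18) = -12*4*(1/18) = -2*24*(1/18) = -48*1/18 = -8/3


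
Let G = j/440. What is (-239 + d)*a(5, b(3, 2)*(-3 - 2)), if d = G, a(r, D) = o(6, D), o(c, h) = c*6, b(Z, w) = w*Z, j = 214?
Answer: -472257/55 ≈ -8586.5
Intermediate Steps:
b(Z, w) = Z*w
G = 107/220 (G = 214/440 = 214*(1/440) = 107/220 ≈ 0.48636)
o(c, h) = 6*c
a(r, D) = 36 (a(r, D) = 6*6 = 36)
d = 107/220 ≈ 0.48636
(-239 + d)*a(5, b(3, 2)*(-3 - 2)) = (-239 + 107/220)*36 = -52473/220*36 = -472257/55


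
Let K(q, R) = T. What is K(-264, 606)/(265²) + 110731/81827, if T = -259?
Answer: 7754891282/5746301075 ≈ 1.3495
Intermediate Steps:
K(q, R) = -259
K(-264, 606)/(265²) + 110731/81827 = -259/(265²) + 110731/81827 = -259/70225 + 110731*(1/81827) = -259*1/70225 + 110731/81827 = -259/70225 + 110731/81827 = 7754891282/5746301075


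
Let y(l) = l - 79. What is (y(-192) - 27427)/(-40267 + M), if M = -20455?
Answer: 13849/30361 ≈ 0.45614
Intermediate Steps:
y(l) = -79 + l
(y(-192) - 27427)/(-40267 + M) = ((-79 - 192) - 27427)/(-40267 - 20455) = (-271 - 27427)/(-60722) = -27698*(-1/60722) = 13849/30361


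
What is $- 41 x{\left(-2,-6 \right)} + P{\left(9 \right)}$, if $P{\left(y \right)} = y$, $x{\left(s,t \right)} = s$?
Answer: $91$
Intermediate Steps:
$- 41 x{\left(-2,-6 \right)} + P{\left(9 \right)} = \left(-41\right) \left(-2\right) + 9 = 82 + 9 = 91$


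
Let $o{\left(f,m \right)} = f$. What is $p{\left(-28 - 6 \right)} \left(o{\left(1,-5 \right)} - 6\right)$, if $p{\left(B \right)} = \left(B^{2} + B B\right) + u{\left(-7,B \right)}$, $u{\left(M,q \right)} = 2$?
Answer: $-11570$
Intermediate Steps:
$p{\left(B \right)} = 2 + 2 B^{2}$ ($p{\left(B \right)} = \left(B^{2} + B B\right) + 2 = \left(B^{2} + B^{2}\right) + 2 = 2 B^{2} + 2 = 2 + 2 B^{2}$)
$p{\left(-28 - 6 \right)} \left(o{\left(1,-5 \right)} - 6\right) = \left(2 + 2 \left(-28 - 6\right)^{2}\right) \left(1 - 6\right) = \left(2 + 2 \left(-34\right)^{2}\right) \left(1 - 6\right) = \left(2 + 2 \cdot 1156\right) \left(-5\right) = \left(2 + 2312\right) \left(-5\right) = 2314 \left(-5\right) = -11570$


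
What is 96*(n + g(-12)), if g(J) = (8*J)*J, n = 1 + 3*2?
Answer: 111264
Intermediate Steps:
n = 7 (n = 1 + 6 = 7)
g(J) = 8*J²
96*(n + g(-12)) = 96*(7 + 8*(-12)²) = 96*(7 + 8*144) = 96*(7 + 1152) = 96*1159 = 111264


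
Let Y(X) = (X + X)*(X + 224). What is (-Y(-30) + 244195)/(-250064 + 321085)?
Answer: 255835/71021 ≈ 3.6022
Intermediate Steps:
Y(X) = 2*X*(224 + X) (Y(X) = (2*X)*(224 + X) = 2*X*(224 + X))
(-Y(-30) + 244195)/(-250064 + 321085) = (-2*(-30)*(224 - 30) + 244195)/(-250064 + 321085) = (-2*(-30)*194 + 244195)/71021 = (-1*(-11640) + 244195)*(1/71021) = (11640 + 244195)*(1/71021) = 255835*(1/71021) = 255835/71021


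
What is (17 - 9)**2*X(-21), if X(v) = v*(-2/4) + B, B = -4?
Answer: 416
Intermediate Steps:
X(v) = -4 - v/2 (X(v) = v*(-2/4) - 4 = v*(-2*1/4) - 4 = v*(-1/2) - 4 = -v/2 - 4 = -4 - v/2)
(17 - 9)**2*X(-21) = (17 - 9)**2*(-4 - 1/2*(-21)) = 8**2*(-4 + 21/2) = 64*(13/2) = 416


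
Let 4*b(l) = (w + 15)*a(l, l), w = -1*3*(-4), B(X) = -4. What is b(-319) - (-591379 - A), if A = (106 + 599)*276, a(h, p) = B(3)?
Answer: 785932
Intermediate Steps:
a(h, p) = -4
A = 194580 (A = 705*276 = 194580)
w = 12 (w = -3*(-4) = 12)
b(l) = -27 (b(l) = ((12 + 15)*(-4))/4 = (27*(-4))/4 = (1/4)*(-108) = -27)
b(-319) - (-591379 - A) = -27 - (-591379 - 1*194580) = -27 - (-591379 - 194580) = -27 - 1*(-785959) = -27 + 785959 = 785932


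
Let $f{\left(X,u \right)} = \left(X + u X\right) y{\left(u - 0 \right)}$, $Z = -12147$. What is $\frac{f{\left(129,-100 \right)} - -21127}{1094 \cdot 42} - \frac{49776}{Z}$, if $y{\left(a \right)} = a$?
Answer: $\frac{859841477}{26577636} \approx 32.352$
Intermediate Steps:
$f{\left(X,u \right)} = u \left(X + X u\right)$ ($f{\left(X,u \right)} = \left(X + u X\right) \left(u - 0\right) = \left(X + X u\right) \left(u + 0\right) = \left(X + X u\right) u = u \left(X + X u\right)$)
$\frac{f{\left(129,-100 \right)} - -21127}{1094 \cdot 42} - \frac{49776}{Z} = \frac{129 \left(-100\right) \left(1 - 100\right) - -21127}{1094 \cdot 42} - \frac{49776}{-12147} = \frac{129 \left(-100\right) \left(-99\right) + 21127}{45948} - - \frac{16592}{4049} = \left(1277100 + 21127\right) \frac{1}{45948} + \frac{16592}{4049} = 1298227 \cdot \frac{1}{45948} + \frac{16592}{4049} = \frac{185461}{6564} + \frac{16592}{4049} = \frac{859841477}{26577636}$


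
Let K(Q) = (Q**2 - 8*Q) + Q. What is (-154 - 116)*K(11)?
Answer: -11880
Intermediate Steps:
K(Q) = Q**2 - 7*Q
(-154 - 116)*K(11) = (-154 - 116)*(11*(-7 + 11)) = -2970*4 = -270*44 = -11880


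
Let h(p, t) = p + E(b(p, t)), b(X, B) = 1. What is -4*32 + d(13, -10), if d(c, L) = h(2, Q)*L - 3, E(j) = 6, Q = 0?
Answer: -211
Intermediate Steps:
h(p, t) = 6 + p (h(p, t) = p + 6 = 6 + p)
d(c, L) = -3 + 8*L (d(c, L) = (6 + 2)*L - 3 = 8*L - 3 = -3 + 8*L)
-4*32 + d(13, -10) = -4*32 + (-3 + 8*(-10)) = -128 + (-3 - 80) = -128 - 83 = -211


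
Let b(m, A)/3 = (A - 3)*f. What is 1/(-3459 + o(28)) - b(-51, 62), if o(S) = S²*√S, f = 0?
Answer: 3459/5245687 + 1568*√7/5245687 ≈ 0.0014502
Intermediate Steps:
b(m, A) = 0 (b(m, A) = 3*((A - 3)*0) = 3*((-3 + A)*0) = 3*0 = 0)
o(S) = S^(5/2)
1/(-3459 + o(28)) - b(-51, 62) = 1/(-3459 + 28^(5/2)) - 1*0 = 1/(-3459 + 1568*√7) + 0 = 1/(-3459 + 1568*√7)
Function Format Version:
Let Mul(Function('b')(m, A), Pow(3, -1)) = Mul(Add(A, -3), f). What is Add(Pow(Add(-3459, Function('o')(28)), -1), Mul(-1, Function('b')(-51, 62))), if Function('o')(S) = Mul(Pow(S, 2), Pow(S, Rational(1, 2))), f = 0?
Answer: Add(Rational(3459, 5245687), Mul(Rational(1568, 5245687), Pow(7, Rational(1, 2)))) ≈ 0.0014502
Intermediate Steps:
Function('b')(m, A) = 0 (Function('b')(m, A) = Mul(3, Mul(Add(A, -3), 0)) = Mul(3, Mul(Add(-3, A), 0)) = Mul(3, 0) = 0)
Function('o')(S) = Pow(S, Rational(5, 2))
Add(Pow(Add(-3459, Function('o')(28)), -1), Mul(-1, Function('b')(-51, 62))) = Add(Pow(Add(-3459, Pow(28, Rational(5, 2))), -1), Mul(-1, 0)) = Add(Pow(Add(-3459, Mul(1568, Pow(7, Rational(1, 2)))), -1), 0) = Pow(Add(-3459, Mul(1568, Pow(7, Rational(1, 2)))), -1)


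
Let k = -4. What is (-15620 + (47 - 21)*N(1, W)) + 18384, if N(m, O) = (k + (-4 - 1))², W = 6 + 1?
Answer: 4870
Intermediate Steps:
W = 7
N(m, O) = 81 (N(m, O) = (-4 + (-4 - 1))² = (-4 - 5)² = (-9)² = 81)
(-15620 + (47 - 21)*N(1, W)) + 18384 = (-15620 + (47 - 21)*81) + 18384 = (-15620 + 26*81) + 18384 = (-15620 + 2106) + 18384 = -13514 + 18384 = 4870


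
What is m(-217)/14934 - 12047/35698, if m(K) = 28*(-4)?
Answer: -91954037/266556966 ≈ -0.34497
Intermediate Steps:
m(K) = -112
m(-217)/14934 - 12047/35698 = -112/14934 - 12047/35698 = -112*1/14934 - 12047*1/35698 = -56/7467 - 12047/35698 = -91954037/266556966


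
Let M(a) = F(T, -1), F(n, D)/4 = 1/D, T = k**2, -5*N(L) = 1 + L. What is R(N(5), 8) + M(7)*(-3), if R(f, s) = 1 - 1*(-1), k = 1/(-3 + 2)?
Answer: 14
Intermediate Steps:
k = -1 (k = 1/(-1) = -1)
N(L) = -1/5 - L/5 (N(L) = -(1 + L)/5 = -1/5 - L/5)
T = 1 (T = (-1)**2 = 1)
F(n, D) = 4/D
M(a) = -4 (M(a) = 4/(-1) = 4*(-1) = -4)
R(f, s) = 2 (R(f, s) = 1 + 1 = 2)
R(N(5), 8) + M(7)*(-3) = 2 - 4*(-3) = 2 + 12 = 14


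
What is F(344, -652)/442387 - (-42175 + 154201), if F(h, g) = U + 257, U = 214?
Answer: -49558845591/442387 ≈ -1.1203e+5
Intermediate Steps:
F(h, g) = 471 (F(h, g) = 214 + 257 = 471)
F(344, -652)/442387 - (-42175 + 154201) = 471/442387 - (-42175 + 154201) = 471*(1/442387) - 1*112026 = 471/442387 - 112026 = -49558845591/442387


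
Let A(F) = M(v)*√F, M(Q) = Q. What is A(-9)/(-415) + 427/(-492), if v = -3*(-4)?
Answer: -427/492 - 36*I/415 ≈ -0.86789 - 0.086747*I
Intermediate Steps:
v = 12
A(F) = 12*√F
A(-9)/(-415) + 427/(-492) = (12*√(-9))/(-415) + 427/(-492) = (12*(3*I))*(-1/415) + 427*(-1/492) = (36*I)*(-1/415) - 427/492 = -36*I/415 - 427/492 = -427/492 - 36*I/415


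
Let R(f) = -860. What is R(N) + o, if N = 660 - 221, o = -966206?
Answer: -967066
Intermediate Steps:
N = 439
R(N) + o = -860 - 966206 = -967066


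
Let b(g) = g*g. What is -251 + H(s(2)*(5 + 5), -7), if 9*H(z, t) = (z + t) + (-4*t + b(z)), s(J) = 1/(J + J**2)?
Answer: -20102/81 ≈ -248.17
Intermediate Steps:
b(g) = g**2
H(z, t) = -t/3 + z/9 + z**2/9 (H(z, t) = ((z + t) + (-4*t + z**2))/9 = ((t + z) + (z**2 - 4*t))/9 = (z + z**2 - 3*t)/9 = -t/3 + z/9 + z**2/9)
-251 + H(s(2)*(5 + 5), -7) = -251 + (-1/3*(-7) + ((1/(2*(1 + 2)))*(5 + 5))/9 + ((1/(2*(1 + 2)))*(5 + 5))**2/9) = -251 + (7/3 + (((1/2)/3)*10)/9 + (((1/2)/3)*10)**2/9) = -251 + (7/3 + (((1/2)*(1/3))*10)/9 + (((1/2)*(1/3))*10)**2/9) = -251 + (7/3 + ((1/6)*10)/9 + ((1/6)*10)**2/9) = -251 + (7/3 + (1/9)*(5/3) + (5/3)**2/9) = -251 + (7/3 + 5/27 + (1/9)*(25/9)) = -251 + (7/3 + 5/27 + 25/81) = -251 + 229/81 = -20102/81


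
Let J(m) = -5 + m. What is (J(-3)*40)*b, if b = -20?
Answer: 6400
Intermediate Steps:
(J(-3)*40)*b = ((-5 - 3)*40)*(-20) = -8*40*(-20) = -320*(-20) = 6400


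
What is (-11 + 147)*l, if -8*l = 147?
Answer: -2499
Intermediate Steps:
l = -147/8 (l = -⅛*147 = -147/8 ≈ -18.375)
(-11 + 147)*l = (-11 + 147)*(-147/8) = 136*(-147/8) = -2499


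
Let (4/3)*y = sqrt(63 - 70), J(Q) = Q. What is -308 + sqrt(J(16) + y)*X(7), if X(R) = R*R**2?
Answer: -308 + 343*sqrt(64 + 3*I*sqrt(7))/2 ≈ 1066.6 + 84.915*I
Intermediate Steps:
X(R) = R**3
y = 3*I*sqrt(7)/4 (y = 3*sqrt(63 - 70)/4 = 3*sqrt(-7)/4 = 3*(I*sqrt(7))/4 = 3*I*sqrt(7)/4 ≈ 1.9843*I)
-308 + sqrt(J(16) + y)*X(7) = -308 + sqrt(16 + 3*I*sqrt(7)/4)*7**3 = -308 + sqrt(16 + 3*I*sqrt(7)/4)*343 = -308 + 343*sqrt(16 + 3*I*sqrt(7)/4)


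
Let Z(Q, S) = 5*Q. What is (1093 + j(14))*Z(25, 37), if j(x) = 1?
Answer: 136750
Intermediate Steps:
(1093 + j(14))*Z(25, 37) = (1093 + 1)*(5*25) = 1094*125 = 136750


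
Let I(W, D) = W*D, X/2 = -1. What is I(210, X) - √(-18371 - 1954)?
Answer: -420 - 5*I*√813 ≈ -420.0 - 142.57*I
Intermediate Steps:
X = -2 (X = 2*(-1) = -2)
I(W, D) = D*W
I(210, X) - √(-18371 - 1954) = -2*210 - √(-18371 - 1954) = -420 - √(-20325) = -420 - 5*I*√813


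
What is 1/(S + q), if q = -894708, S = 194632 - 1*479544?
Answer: -1/1179620 ≈ -8.4773e-7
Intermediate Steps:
S = -284912 (S = 194632 - 479544 = -284912)
1/(S + q) = 1/(-284912 - 894708) = 1/(-1179620) = -1/1179620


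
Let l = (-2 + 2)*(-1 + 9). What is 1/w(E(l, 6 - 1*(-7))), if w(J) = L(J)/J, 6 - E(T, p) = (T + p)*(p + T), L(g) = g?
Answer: 1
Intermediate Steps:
l = 0 (l = 0*8 = 0)
E(T, p) = 6 - (T + p)² (E(T, p) = 6 - (T + p)*(p + T) = 6 - (T + p)*(T + p) = 6 - (T + p)²)
w(J) = 1 (w(J) = J/J = 1)
1/w(E(l, 6 - 1*(-7))) = 1/1 = 1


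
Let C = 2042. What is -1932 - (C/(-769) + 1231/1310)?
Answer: -1944549099/1007390 ≈ -1930.3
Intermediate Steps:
-1932 - (C/(-769) + 1231/1310) = -1932 - (2042/(-769) + 1231/1310) = -1932 - (2042*(-1/769) + 1231*(1/1310)) = -1932 - (-2042/769 + 1231/1310) = -1932 - 1*(-1728381/1007390) = -1932 + 1728381/1007390 = -1944549099/1007390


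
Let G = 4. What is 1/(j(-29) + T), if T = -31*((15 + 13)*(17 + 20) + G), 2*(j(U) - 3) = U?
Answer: -2/64503 ≈ -3.1006e-5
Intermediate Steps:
j(U) = 3 + U/2
T = -32240 (T = -31*((15 + 13)*(17 + 20) + 4) = -31*(28*37 + 4) = -31*(1036 + 4) = -31*1040 = -32240)
1/(j(-29) + T) = 1/((3 + (1/2)*(-29)) - 32240) = 1/((3 - 29/2) - 32240) = 1/(-23/2 - 32240) = 1/(-64503/2) = -2/64503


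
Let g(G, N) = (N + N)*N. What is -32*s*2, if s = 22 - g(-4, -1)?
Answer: -1280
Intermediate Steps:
g(G, N) = 2*N² (g(G, N) = (2*N)*N = 2*N²)
s = 20 (s = 22 - 2*(-1)² = 22 - 2 = 20)
-32*s*2 = -32*20*2 = -640*2 = -1280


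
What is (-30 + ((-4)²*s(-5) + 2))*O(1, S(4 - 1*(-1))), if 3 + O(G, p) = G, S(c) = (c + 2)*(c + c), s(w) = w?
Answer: 216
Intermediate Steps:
S(c) = 2*c*(2 + c) (S(c) = (2 + c)*(2*c) = 2*c*(2 + c))
O(G, p) = -3 + G
(-30 + ((-4)²*s(-5) + 2))*O(1, S(4 - 1*(-1))) = (-30 + ((-4)²*(-5) + 2))*(-3 + 1) = (-30 + (16*(-5) + 2))*(-2) = (-30 + (-80 + 2))*(-2) = (-30 - 78)*(-2) = -108*(-2) = 216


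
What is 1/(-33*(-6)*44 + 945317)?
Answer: 1/954029 ≈ 1.0482e-6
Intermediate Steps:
1/(-33*(-6)*44 + 945317) = 1/(198*44 + 945317) = 1/(8712 + 945317) = 1/954029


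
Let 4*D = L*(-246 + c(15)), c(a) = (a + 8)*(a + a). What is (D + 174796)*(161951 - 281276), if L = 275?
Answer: -24499928325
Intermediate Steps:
c(a) = 2*a*(8 + a) (c(a) = (8 + a)*(2*a) = 2*a*(8 + a))
D = 30525 (D = (275*(-246 + 2*15*(8 + 15)))/4 = (275*(-246 + 2*15*23))/4 = (275*(-246 + 690))/4 = (275*444)/4 = (1/4)*122100 = 30525)
(D + 174796)*(161951 - 281276) = (30525 + 174796)*(161951 - 281276) = 205321*(-119325) = -24499928325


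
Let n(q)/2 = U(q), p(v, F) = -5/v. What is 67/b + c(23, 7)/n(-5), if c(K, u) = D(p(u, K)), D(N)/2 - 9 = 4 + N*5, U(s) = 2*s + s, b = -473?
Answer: -12751/16555 ≈ -0.77022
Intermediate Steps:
U(s) = 3*s
D(N) = 26 + 10*N (D(N) = 18 + 2*(4 + N*5) = 18 + 2*(4 + 5*N) = 18 + (8 + 10*N) = 26 + 10*N)
c(K, u) = 26 - 50/u (c(K, u) = 26 + 10*(-5/u) = 26 - 50/u)
n(q) = 6*q (n(q) = 2*(3*q) = 6*q)
67/b + c(23, 7)/n(-5) = 67/(-473) + (26 - 50/7)/((6*(-5))) = 67*(-1/473) + (26 - 50*⅐)/(-30) = -67/473 + (26 - 50/7)*(-1/30) = -67/473 + (132/7)*(-1/30) = -67/473 - 22/35 = -12751/16555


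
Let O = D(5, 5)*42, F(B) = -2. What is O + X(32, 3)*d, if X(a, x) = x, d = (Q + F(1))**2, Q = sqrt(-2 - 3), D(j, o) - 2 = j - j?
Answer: 81 - 12*I*sqrt(5) ≈ 81.0 - 26.833*I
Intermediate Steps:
D(j, o) = 2 (D(j, o) = 2 + (j - j) = 2 + 0 = 2)
O = 84 (O = 2*42 = 84)
Q = I*sqrt(5) (Q = sqrt(-5) = I*sqrt(5) ≈ 2.2361*I)
d = (-2 + I*sqrt(5))**2 (d = (I*sqrt(5) - 2)**2 = (-2 + I*sqrt(5))**2 ≈ -1.0 - 8.9443*I)
O + X(32, 3)*d = 84 + 3*(2 - I*sqrt(5))**2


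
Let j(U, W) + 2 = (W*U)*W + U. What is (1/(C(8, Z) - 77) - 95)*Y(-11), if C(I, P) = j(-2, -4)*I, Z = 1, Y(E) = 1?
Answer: -34676/365 ≈ -95.003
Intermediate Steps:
j(U, W) = -2 + U + U*W**2 (j(U, W) = -2 + ((W*U)*W + U) = -2 + ((U*W)*W + U) = -2 + (U*W**2 + U) = -2 + (U + U*W**2) = -2 + U + U*W**2)
C(I, P) = -36*I (C(I, P) = (-2 - 2 - 2*(-4)**2)*I = (-2 - 2 - 2*16)*I = (-2 - 2 - 32)*I = -36*I)
(1/(C(8, Z) - 77) - 95)*Y(-11) = (1/(-36*8 - 77) - 95)*1 = (1/(-288 - 77) - 95)*1 = (1/(-365) - 95)*1 = (-1/365 - 95)*1 = -34676/365*1 = -34676/365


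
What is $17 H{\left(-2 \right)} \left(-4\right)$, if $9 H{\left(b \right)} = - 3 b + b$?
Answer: $- \frac{272}{9} \approx -30.222$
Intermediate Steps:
$H{\left(b \right)} = - \frac{2 b}{9}$ ($H{\left(b \right)} = \frac{- 3 b + b}{9} = \frac{\left(-2\right) b}{9} = - \frac{2 b}{9}$)
$17 H{\left(-2 \right)} \left(-4\right) = 17 \left(\left(- \frac{2}{9}\right) \left(-2\right)\right) \left(-4\right) = 17 \cdot \frac{4}{9} \left(-4\right) = \frac{68}{9} \left(-4\right) = - \frac{272}{9}$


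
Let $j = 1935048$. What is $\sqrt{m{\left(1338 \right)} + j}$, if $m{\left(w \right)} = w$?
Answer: $9 \sqrt{23906} \approx 1391.5$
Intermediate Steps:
$\sqrt{m{\left(1338 \right)} + j} = \sqrt{1338 + 1935048} = \sqrt{1936386} = 9 \sqrt{23906}$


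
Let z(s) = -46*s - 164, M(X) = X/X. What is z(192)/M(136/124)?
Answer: -8996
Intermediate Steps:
M(X) = 1
z(s) = -164 - 46*s
z(192)/M(136/124) = (-164 - 46*192)/1 = (-164 - 8832)*1 = -8996*1 = -8996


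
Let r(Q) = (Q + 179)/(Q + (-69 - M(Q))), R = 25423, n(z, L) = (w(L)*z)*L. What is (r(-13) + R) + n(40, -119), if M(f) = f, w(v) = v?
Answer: 40838381/69 ≈ 5.9186e+5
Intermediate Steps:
n(z, L) = z*L² (n(z, L) = (L*z)*L = z*L²)
r(Q) = -179/69 - Q/69 (r(Q) = (Q + 179)/(Q + (-69 - Q)) = (179 + Q)/(-69) = (179 + Q)*(-1/69) = -179/69 - Q/69)
(r(-13) + R) + n(40, -119) = ((-179/69 - 1/69*(-13)) + 25423) + 40*(-119)² = ((-179/69 + 13/69) + 25423) + 40*14161 = (-166/69 + 25423) + 566440 = 1754021/69 + 566440 = 40838381/69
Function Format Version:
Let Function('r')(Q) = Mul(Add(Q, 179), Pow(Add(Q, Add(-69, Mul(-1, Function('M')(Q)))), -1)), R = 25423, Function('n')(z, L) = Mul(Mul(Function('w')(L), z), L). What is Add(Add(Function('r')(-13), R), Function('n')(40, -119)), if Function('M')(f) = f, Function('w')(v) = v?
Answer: Rational(40838381, 69) ≈ 5.9186e+5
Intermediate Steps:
Function('n')(z, L) = Mul(z, Pow(L, 2)) (Function('n')(z, L) = Mul(Mul(L, z), L) = Mul(z, Pow(L, 2)))
Function('r')(Q) = Add(Rational(-179, 69), Mul(Rational(-1, 69), Q)) (Function('r')(Q) = Mul(Add(Q, 179), Pow(Add(Q, Add(-69, Mul(-1, Q))), -1)) = Mul(Add(179, Q), Pow(-69, -1)) = Mul(Add(179, Q), Rational(-1, 69)) = Add(Rational(-179, 69), Mul(Rational(-1, 69), Q)))
Add(Add(Function('r')(-13), R), Function('n')(40, -119)) = Add(Add(Add(Rational(-179, 69), Mul(Rational(-1, 69), -13)), 25423), Mul(40, Pow(-119, 2))) = Add(Add(Add(Rational(-179, 69), Rational(13, 69)), 25423), Mul(40, 14161)) = Add(Add(Rational(-166, 69), 25423), 566440) = Add(Rational(1754021, 69), 566440) = Rational(40838381, 69)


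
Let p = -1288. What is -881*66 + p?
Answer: -59434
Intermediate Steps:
-881*66 + p = -881*66 - 1288 = -58146 - 1288 = -59434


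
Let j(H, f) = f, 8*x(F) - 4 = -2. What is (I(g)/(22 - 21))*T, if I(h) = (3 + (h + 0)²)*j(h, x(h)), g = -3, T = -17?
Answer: -51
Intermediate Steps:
x(F) = ¼ (x(F) = ½ + (⅛)*(-2) = ½ - ¼ = ¼)
I(h) = ¾ + h²/4 (I(h) = (3 + (h + 0)²)*(¼) = (3 + h²)*(¼) = ¾ + h²/4)
(I(g)/(22 - 21))*T = ((¾ + (¼)*(-3)²)/(22 - 21))*(-17) = ((¾ + (¼)*9)/1)*(-17) = (1*(¾ + 9/4))*(-17) = (1*3)*(-17) = 3*(-17) = -51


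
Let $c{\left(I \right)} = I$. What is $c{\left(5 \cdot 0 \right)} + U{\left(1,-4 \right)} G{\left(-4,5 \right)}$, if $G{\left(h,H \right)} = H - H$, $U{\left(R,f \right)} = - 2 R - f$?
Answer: $0$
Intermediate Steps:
$U{\left(R,f \right)} = - f - 2 R$
$G{\left(h,H \right)} = 0$
$c{\left(5 \cdot 0 \right)} + U{\left(1,-4 \right)} G{\left(-4,5 \right)} = 5 \cdot 0 + \left(\left(-1\right) \left(-4\right) - 2\right) 0 = 0 + \left(4 - 2\right) 0 = 0 + 2 \cdot 0 = 0 + 0 = 0$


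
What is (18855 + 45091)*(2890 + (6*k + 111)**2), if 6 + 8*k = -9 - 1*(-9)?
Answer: 1820190917/2 ≈ 9.1010e+8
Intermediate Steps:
k = -3/4 (k = -3/4 + (-9 - 1*(-9))/8 = -3/4 + (-9 + 9)/8 = -3/4 + (1/8)*0 = -3/4 + 0 = -3/4 ≈ -0.75000)
(18855 + 45091)*(2890 + (6*k + 111)**2) = (18855 + 45091)*(2890 + (6*(-3/4) + 111)**2) = 63946*(2890 + (-9/2 + 111)**2) = 63946*(2890 + (213/2)**2) = 63946*(2890 + 45369/4) = 63946*(56929/4) = 1820190917/2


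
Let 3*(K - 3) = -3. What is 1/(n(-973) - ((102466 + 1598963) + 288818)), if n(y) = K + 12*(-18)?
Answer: -1/1990461 ≈ -5.0240e-7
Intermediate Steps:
K = 2 (K = 3 + (⅓)*(-3) = 3 - 1 = 2)
n(y) = -214 (n(y) = 2 + 12*(-18) = 2 - 216 = -214)
1/(n(-973) - ((102466 + 1598963) + 288818)) = 1/(-214 - ((102466 + 1598963) + 288818)) = 1/(-214 - (1701429 + 288818)) = 1/(-214 - 1*1990247) = 1/(-214 - 1990247) = 1/(-1990461) = -1/1990461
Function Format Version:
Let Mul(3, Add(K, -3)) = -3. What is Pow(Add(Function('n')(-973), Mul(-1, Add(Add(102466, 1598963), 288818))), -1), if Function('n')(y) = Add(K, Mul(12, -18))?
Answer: Rational(-1, 1990461) ≈ -5.0240e-7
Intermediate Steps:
K = 2 (K = Add(3, Mul(Rational(1, 3), -3)) = Add(3, -1) = 2)
Function('n')(y) = -214 (Function('n')(y) = Add(2, Mul(12, -18)) = Add(2, -216) = -214)
Pow(Add(Function('n')(-973), Mul(-1, Add(Add(102466, 1598963), 288818))), -1) = Pow(Add(-214, Mul(-1, Add(Add(102466, 1598963), 288818))), -1) = Pow(Add(-214, Mul(-1, Add(1701429, 288818))), -1) = Pow(Add(-214, Mul(-1, 1990247)), -1) = Pow(Add(-214, -1990247), -1) = Pow(-1990461, -1) = Rational(-1, 1990461)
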